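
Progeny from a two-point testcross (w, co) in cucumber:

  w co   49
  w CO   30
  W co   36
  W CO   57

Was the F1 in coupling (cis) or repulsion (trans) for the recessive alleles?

The two most frequent classes are W CO (57) and w co (49); these are the parental (non-recombinant) types.
So the F1 carried W CO on one chromosome and w co on the other — the recessive alleles are on the same chromosome (cis / coupling).

cis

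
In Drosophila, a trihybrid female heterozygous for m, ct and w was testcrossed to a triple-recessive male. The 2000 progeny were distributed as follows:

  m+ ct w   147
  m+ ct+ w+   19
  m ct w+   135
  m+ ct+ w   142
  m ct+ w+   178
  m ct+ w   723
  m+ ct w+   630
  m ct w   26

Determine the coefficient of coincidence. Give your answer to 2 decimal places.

0.76

The two most frequent reciprocal classes, m ct+ w and m+ ct w+, are the parental types, so the F1 was m ct+ w / m+ ct w+.
The two rarest classes, m ct w and m+ ct+ w+, are the double crossovers. Comparing them with the parentals, only the ct allele has switched, so ct is the middle locus and the order is w – ct – m.
w–ct: (325 + 45)/2000 = 0.1850; ct–m: (277 + 45)/2000 = 0.1610.
Expected DCO frequency = 0.1850 × 0.1610 ≈ 0.02978; observed = 45/2000 ≈ 0.02250.
Coefficient of coincidence = 0.02250/0.02978 ≈ 0.76.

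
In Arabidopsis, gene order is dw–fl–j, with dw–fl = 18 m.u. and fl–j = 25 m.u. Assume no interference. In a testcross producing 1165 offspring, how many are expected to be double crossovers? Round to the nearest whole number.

52

Map distances give recombination frequencies of 0.180 and 0.250 for the two intervals.
With no interference, expected double-crossover frequency = 0.180 × 0.250 = 0.04500.
Expected number = 0.04500 × 1165 = 52.42 ≈ 52.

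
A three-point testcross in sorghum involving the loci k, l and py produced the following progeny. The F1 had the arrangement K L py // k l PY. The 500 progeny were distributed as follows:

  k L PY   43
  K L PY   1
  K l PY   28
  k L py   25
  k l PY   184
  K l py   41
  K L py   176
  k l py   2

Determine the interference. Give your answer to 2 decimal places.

0.69

The two rarest classes, K L PY and k l py, are the double crossovers. Comparing them with the parentals, only the py allele has switched, so py is the middle locus and the order is k – py – l.
k–py: (53 + 3)/500 = 0.1120; py–l: (84 + 3)/500 = 0.1740.
Expected DCO frequency = 0.1120 × 0.1740 ≈ 0.01949; observed = 3/500 ≈ 0.00600.
Coefficient of coincidence = 0.00600/0.01949 ≈ 0.31; interference = 1 − 0.31 = 0.69.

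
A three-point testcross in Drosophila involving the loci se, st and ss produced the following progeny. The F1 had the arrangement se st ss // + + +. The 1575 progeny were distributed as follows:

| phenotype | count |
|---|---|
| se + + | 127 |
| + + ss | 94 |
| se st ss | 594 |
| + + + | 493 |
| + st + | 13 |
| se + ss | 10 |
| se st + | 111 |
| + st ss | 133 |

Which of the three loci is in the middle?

The two rarest classes, se + ss and + st +, are the double crossovers. Comparing them with the parentals, only the st allele has switched, so st is the middle locus and the order is se – st – ss.

st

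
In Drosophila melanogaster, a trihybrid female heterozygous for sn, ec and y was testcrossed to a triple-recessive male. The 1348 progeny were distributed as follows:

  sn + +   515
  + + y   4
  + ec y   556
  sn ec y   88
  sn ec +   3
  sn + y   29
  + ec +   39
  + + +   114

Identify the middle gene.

The two most frequent reciprocal classes, sn + + and + ec y, are the parental types, so the F1 was sn + + / + ec y.
The two rarest classes, sn ec + and + + y, are the double crossovers. Comparing them with the parentals, only the ec allele has switched, so ec is the middle locus and the order is y – ec – sn.

ec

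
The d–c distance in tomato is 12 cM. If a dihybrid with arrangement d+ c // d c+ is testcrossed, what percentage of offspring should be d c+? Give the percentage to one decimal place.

44.0%

A map distance of 12 cM corresponds to a recombination frequency of 0.120.
The F1 is d+ c / d c+, so d c+ is a parental gamete class with expected frequency (1 − r)/2 = 0.880/2 = 0.4400.
That is 0.4400 = 44.0% of the progeny.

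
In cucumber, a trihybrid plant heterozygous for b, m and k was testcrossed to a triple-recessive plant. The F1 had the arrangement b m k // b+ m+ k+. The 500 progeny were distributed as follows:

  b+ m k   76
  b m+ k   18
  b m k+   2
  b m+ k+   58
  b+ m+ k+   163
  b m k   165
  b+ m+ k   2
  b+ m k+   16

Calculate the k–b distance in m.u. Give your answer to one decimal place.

27.6 m.u.

The two rarest classes, b m k+ and b+ m+ k, are the double crossovers. Comparing them with the parentals, only the k allele has switched, so k is the middle locus and the order is b – k – m.
Crossovers in the b–k interval produce the single-crossover classes b+ m k and b m+ k+ (76 + 58 = 134) plus the double crossovers (4).
RF(b–k) = (134 + 4) / 500 = 138/500 = 0.2760 → 27.6 m.u.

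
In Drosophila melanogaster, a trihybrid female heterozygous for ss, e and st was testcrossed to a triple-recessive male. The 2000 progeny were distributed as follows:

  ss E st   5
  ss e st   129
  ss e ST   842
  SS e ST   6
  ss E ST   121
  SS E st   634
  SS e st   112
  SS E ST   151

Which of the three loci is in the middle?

The two most frequent reciprocal classes, ss e ST and SS E st, are the parental types, so the F1 was ss e ST / SS E st.
The two rarest classes, SS e ST and ss E st, are the double crossovers. Comparing them with the parentals, only the ss allele has switched, so ss is the middle locus and the order is st – ss – e.

ss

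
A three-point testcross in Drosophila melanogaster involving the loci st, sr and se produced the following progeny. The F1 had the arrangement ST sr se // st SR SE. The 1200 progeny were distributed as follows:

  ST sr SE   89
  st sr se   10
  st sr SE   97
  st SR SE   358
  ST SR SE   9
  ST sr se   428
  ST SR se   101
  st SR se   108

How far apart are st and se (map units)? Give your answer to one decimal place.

18.0 map units

The two rarest classes, st sr se and ST SR SE, are the double crossovers. Comparing them with the parentals, only the st allele has switched, so st is the middle locus and the order is se – st – sr.
Crossovers in the se–st interval produce the single-crossover classes ST sr SE and st SR se (89 + 108 = 197) plus the double crossovers (19).
RF(se–st) = (197 + 19) / 1200 = 216/1200 = 0.1800 → 18.0 map units.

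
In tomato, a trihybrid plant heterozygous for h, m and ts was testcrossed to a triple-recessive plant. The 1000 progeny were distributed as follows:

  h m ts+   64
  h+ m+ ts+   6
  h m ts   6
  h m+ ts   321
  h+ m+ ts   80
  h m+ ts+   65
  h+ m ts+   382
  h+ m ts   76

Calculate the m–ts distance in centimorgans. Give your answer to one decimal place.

The two most frequent reciprocal classes, h+ m ts+ and h m+ ts, are the parental types, so the F1 was h+ m ts+ / h m+ ts.
The two rarest classes, h+ m+ ts+ and h m ts, are the double crossovers. Comparing them with the parentals, only the m allele has switched, so m is the middle locus and the order is h – m – ts.
Crossovers in the m–ts interval produce the single-crossover classes h+ m ts and h m+ ts+ (76 + 65 = 141) plus the double crossovers (12).
RF(m–ts) = (141 + 12) / 1000 = 153/1000 = 0.1530 → 15.3 centimorgans.

15.3 centimorgans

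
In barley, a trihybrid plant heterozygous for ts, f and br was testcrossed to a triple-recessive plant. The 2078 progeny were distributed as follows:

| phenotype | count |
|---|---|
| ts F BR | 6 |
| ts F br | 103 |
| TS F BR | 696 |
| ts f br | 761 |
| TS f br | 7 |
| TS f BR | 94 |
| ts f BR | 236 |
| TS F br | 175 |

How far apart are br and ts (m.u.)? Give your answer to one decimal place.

The two most frequent reciprocal classes, TS F BR and ts f br, are the parental types, so the F1 was TS F BR / ts f br.
The two rarest classes, ts F BR and TS f br, are the double crossovers. Comparing them with the parentals, only the ts allele has switched, so ts is the middle locus and the order is f – ts – br.
Crossovers in the ts–br interval produce the single-crossover classes TS F br and ts f BR (175 + 236 = 411) plus the double crossovers (13).
RF(ts–br) = (411 + 13) / 2078 = 424/2078 = 0.2040 → 20.4 m.u.

20.4 m.u.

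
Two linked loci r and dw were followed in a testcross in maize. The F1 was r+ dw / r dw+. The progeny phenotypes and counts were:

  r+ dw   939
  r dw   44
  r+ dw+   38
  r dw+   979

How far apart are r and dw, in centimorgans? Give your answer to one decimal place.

4.1 centimorgans

The recombinant classes are r+ dw+ and r dw: 38 + 44 = 82.
Recombination frequency = 82/2000 = 0.0410 ≈ 4.1%, i.e. 4.1 centimorgans.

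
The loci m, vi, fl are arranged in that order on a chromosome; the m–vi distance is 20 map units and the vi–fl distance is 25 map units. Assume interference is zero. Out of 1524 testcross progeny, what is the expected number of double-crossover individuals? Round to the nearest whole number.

Map distances give recombination frequencies of 0.200 and 0.250 for the two intervals.
With no interference, expected double-crossover frequency = 0.200 × 0.250 = 0.05000.
Expected number = 0.05000 × 1524 = 76.20 ≈ 76.

76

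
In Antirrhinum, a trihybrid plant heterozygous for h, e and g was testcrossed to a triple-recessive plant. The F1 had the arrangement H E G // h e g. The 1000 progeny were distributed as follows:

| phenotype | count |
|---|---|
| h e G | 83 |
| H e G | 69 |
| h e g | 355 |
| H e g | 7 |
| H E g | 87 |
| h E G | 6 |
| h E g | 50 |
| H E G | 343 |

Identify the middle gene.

The two rarest classes, h E G and H e g, are the double crossovers. Comparing them with the parentals, only the h allele has switched, so h is the middle locus and the order is e – h – g.

h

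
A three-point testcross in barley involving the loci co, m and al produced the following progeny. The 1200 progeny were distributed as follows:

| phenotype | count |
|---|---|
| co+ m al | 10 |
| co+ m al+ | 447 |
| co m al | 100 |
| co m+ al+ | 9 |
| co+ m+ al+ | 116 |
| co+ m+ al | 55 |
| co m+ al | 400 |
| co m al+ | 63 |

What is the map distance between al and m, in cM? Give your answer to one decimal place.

19.6 cM

The two most frequent reciprocal classes, co m+ al and co+ m al+, are the parental types, so the F1 was co m+ al / co+ m al+.
The two rarest classes, co m+ al+ and co+ m al, are the double crossovers. Comparing them with the parentals, only the al allele has switched, so al is the middle locus and the order is m – al – co.
Crossovers in the m–al interval produce the single-crossover classes co m al and co+ m+ al+ (100 + 116 = 216) plus the double crossovers (19).
RF(m–al) = (216 + 19) / 1200 = 235/1200 = 0.1958 → 19.6 cM.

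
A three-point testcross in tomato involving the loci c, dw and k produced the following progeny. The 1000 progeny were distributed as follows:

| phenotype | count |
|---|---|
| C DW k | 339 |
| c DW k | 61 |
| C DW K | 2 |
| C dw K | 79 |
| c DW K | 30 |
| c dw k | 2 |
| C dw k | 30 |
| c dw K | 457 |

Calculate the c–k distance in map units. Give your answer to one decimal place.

The two most frequent reciprocal classes, C DW k and c dw K, are the parental types, so the F1 was C DW k / c dw K.
The two rarest classes, C DW K and c dw k, are the double crossovers. Comparing them with the parentals, only the k allele has switched, so k is the middle locus and the order is c – k – dw.
Crossovers in the c–k interval produce the single-crossover classes c DW k and C dw K (61 + 79 = 140) plus the double crossovers (4).
RF(c–k) = (140 + 4) / 1000 = 144/1000 = 0.1440 → 14.4 map units.

14.4 map units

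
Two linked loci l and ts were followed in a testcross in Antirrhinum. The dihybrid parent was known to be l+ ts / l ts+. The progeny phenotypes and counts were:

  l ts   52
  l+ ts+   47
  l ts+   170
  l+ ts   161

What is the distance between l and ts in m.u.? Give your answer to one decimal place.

The recombinant classes are l+ ts+ and l ts: 47 + 52 = 99.
Recombination frequency = 99/430 = 0.2302 ≈ 23.0%, i.e. 23.0 m.u.

23.0 m.u.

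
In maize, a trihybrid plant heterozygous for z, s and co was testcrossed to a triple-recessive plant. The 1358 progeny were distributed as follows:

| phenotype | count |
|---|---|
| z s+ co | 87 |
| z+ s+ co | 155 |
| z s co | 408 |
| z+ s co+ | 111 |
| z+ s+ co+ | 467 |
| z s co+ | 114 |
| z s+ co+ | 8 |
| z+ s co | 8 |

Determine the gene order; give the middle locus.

z

The two most frequent reciprocal classes, z s co and z+ s+ co+, are the parental types, so the F1 was z s co / z+ s+ co+.
The two rarest classes, z+ s co and z s+ co+, are the double crossovers. Comparing them with the parentals, only the z allele has switched, so z is the middle locus and the order is s – z – co.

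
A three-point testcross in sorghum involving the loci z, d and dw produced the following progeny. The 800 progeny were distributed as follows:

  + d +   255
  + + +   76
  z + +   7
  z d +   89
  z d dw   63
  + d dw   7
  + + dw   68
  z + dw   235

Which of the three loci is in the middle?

dw

The two most frequent reciprocal classes, z + dw and + d +, are the parental types, so the F1 was z + dw / + d +.
The two rarest classes, z + + and + d dw, are the double crossovers. Comparing them with the parentals, only the dw allele has switched, so dw is the middle locus and the order is d – dw – z.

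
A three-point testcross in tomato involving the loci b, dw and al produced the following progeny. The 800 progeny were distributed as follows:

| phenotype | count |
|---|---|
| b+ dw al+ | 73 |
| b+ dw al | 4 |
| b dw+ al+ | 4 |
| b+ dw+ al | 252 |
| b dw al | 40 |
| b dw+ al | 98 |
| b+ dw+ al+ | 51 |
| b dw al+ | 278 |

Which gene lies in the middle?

The two most frequent reciprocal classes, b+ dw+ al and b dw al+, are the parental types, so the F1 was b+ dw+ al / b dw al+.
The two rarest classes, b+ dw al and b dw+ al+, are the double crossovers. Comparing them with the parentals, only the dw allele has switched, so dw is the middle locus and the order is al – dw – b.

dw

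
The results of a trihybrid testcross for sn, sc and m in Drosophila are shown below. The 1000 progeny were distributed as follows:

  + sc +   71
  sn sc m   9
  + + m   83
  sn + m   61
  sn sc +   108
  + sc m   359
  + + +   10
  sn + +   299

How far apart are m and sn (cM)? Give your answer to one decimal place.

15.1 cM

The two most frequent reciprocal classes, + sc m and sn + +, are the parental types, so the F1 was + sc m / sn + +.
The two rarest classes, sn sc m and + + +, are the double crossovers. Comparing them with the parentals, only the sn allele has switched, so sn is the middle locus and the order is m – sn – sc.
Crossovers in the m–sn interval produce the single-crossover classes + sc + and sn + m (71 + 61 = 132) plus the double crossovers (19).
RF(m–sn) = (132 + 19) / 1000 = 151/1000 = 0.1510 → 15.1 cM.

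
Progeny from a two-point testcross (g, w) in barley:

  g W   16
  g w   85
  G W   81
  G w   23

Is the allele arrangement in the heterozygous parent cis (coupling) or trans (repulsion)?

cis

The two most frequent classes are G W (81) and g w (85); these are the parental (non-recombinant) types.
So the F1 carried G W on one chromosome and g w on the other — the recessive alleles are on the same chromosome (cis / coupling).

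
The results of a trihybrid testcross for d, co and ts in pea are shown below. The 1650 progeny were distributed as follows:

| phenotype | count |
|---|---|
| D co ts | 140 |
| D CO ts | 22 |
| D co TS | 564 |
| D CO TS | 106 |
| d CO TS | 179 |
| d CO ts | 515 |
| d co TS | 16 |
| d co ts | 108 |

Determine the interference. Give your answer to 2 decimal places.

0.30

The two most frequent reciprocal classes, d CO ts and D co TS, are the parental types, so the F1 was d CO ts / D co TS.
The two rarest classes, D CO ts and d co TS, are the double crossovers. Comparing them with the parentals, only the d allele has switched, so d is the middle locus and the order is ts – d – co.
ts–d: (319 + 38)/1650 = 0.2164; d–co: (214 + 38)/1650 = 0.1527.
Expected DCO frequency = 0.2164 × 0.1527 ≈ 0.03304; observed = 38/1650 ≈ 0.02303.
Coefficient of coincidence = 0.02303/0.03304 ≈ 0.70; interference = 1 − 0.70 = 0.30.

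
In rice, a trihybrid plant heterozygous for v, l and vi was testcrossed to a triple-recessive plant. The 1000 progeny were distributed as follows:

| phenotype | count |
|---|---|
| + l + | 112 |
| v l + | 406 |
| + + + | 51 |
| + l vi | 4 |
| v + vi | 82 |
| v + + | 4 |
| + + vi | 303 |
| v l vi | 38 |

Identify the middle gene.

The two most frequent reciprocal classes, + + vi and v l +, are the parental types, so the F1 was + + vi / v l +.
The two rarest classes, + l vi and v + +, are the double crossovers. Comparing them with the parentals, only the l allele has switched, so l is the middle locus and the order is vi – l – v.

l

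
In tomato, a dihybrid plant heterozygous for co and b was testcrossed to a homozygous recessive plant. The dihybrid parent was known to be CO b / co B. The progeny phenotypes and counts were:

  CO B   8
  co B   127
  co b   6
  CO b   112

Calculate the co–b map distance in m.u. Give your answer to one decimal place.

5.5 m.u.

The recombinant classes are CO B and co b: 8 + 6 = 14.
Recombination frequency = 14/253 = 0.0553 ≈ 5.5%, i.e. 5.5 m.u.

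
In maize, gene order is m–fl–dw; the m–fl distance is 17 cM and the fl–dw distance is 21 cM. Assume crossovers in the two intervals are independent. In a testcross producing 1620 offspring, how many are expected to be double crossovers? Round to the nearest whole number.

Map distances give recombination frequencies of 0.170 and 0.210 for the two intervals.
With no interference, expected double-crossover frequency = 0.170 × 0.210 = 0.03570.
Expected number = 0.03570 × 1620 = 57.83 ≈ 58.

58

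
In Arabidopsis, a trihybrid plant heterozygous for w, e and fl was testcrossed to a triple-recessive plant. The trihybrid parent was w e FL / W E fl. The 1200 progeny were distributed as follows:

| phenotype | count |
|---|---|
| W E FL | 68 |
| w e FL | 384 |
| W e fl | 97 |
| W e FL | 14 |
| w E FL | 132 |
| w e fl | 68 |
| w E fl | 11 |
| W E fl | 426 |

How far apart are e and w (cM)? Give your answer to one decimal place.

21.2 cM

The two rarest classes, W e FL and w E fl, are the double crossovers. Comparing them with the parentals, only the w allele has switched, so w is the middle locus and the order is e – w – fl.
Crossovers in the e–w interval produce the single-crossover classes w E FL and W e fl (132 + 97 = 229) plus the double crossovers (25).
RF(e–w) = (229 + 25) / 1200 = 254/1200 = 0.2117 → 21.2 cM.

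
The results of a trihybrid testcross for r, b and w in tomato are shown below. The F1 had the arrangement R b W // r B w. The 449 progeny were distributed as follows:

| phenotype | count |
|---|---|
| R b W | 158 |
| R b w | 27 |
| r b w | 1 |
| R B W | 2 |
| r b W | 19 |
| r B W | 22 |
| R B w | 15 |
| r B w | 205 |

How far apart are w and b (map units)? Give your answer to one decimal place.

11.6 map units

The two rarest classes, R B W and r b w, are the double crossovers. Comparing them with the parentals, only the b allele has switched, so b is the middle locus and the order is w – b – r.
Crossovers in the w–b interval produce the single-crossover classes R b w and r B W (27 + 22 = 49) plus the double crossovers (3).
RF(w–b) = (49 + 3) / 449 = 52/449 = 0.1158 → 11.6 map units.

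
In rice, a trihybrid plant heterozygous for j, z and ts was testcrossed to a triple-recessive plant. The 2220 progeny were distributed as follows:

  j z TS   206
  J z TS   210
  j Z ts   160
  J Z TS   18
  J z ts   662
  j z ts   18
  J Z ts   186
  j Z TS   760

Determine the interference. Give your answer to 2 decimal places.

0.54

The two most frequent reciprocal classes, J z ts and j Z TS, are the parental types, so the F1 was J z ts / j Z TS.
The two rarest classes, j z ts and J Z TS, are the double crossovers. Comparing them with the parentals, only the j allele has switched, so j is the middle locus and the order is z – j – ts.
z–j: (392 + 36)/2220 = 0.1928; j–ts: (370 + 36)/2220 = 0.1829.
Expected DCO frequency = 0.1928 × 0.1829 ≈ 0.03526; observed = 36/2220 ≈ 0.01622.
Coefficient of coincidence = 0.01622/0.03526 ≈ 0.46; interference = 1 − 0.46 = 0.54.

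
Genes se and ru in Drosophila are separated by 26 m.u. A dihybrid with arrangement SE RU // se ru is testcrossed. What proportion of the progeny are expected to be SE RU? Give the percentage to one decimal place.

A map distance of 26 m.u. corresponds to a recombination frequency of 0.260.
The F1 is SE RU / se ru, so SE RU is a parental gamete class with expected frequency (1 − r)/2 = 0.740/2 = 0.3700.
That is 0.3700 = 37.0% of the progeny.

37.0%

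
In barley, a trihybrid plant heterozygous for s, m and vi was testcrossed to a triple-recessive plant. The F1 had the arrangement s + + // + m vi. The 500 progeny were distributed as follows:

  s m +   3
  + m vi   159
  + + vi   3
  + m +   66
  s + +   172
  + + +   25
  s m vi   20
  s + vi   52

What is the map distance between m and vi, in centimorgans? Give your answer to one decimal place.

24.8 centimorgans

The two rarest classes, s m + and + + vi, are the double crossovers. Comparing them with the parentals, only the m allele has switched, so m is the middle locus and the order is vi – m – s.
Crossovers in the vi–m interval produce the single-crossover classes s + vi and + m + (52 + 66 = 118) plus the double crossovers (6).
RF(vi–m) = (118 + 6) / 500 = 124/500 = 0.2480 → 24.8 centimorgans.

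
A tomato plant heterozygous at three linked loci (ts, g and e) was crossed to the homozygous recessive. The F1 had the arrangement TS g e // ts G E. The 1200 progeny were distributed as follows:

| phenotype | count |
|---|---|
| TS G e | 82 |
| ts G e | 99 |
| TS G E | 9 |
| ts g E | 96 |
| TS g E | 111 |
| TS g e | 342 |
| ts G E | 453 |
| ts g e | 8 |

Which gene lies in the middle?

ts

The two rarest classes, ts g e and TS G E, are the double crossovers. Comparing them with the parentals, only the ts allele has switched, so ts is the middle locus and the order is g – ts – e.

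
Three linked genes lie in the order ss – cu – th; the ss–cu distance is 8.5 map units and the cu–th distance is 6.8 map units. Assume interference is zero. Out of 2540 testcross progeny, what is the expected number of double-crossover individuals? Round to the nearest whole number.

Map distances give recombination frequencies of 0.085 and 0.068 for the two intervals.
With no interference, expected double-crossover frequency = 0.085 × 0.068 = 0.00578.
Expected number = 0.00578 × 2540 = 14.68 ≈ 15.

15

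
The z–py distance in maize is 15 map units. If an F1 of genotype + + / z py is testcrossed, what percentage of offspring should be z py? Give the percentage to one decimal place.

A map distance of 15 map units corresponds to a recombination frequency of 0.150.
The F1 is + + / z py, so z py is a parental gamete class with expected frequency (1 − r)/2 = 0.850/2 = 0.4250.
That is 0.4250 = 42.5% of the progeny.

42.5%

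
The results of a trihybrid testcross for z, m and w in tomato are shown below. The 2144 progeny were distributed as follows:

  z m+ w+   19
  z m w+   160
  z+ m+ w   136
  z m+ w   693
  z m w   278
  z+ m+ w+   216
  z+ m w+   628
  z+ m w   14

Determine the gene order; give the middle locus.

The two most frequent reciprocal classes, z m+ w and z+ m w+, are the parental types, so the F1 was z m+ w / z+ m w+.
The two rarest classes, z m+ w+ and z+ m w, are the double crossovers. Comparing them with the parentals, only the w allele has switched, so w is the middle locus and the order is z – w – m.

w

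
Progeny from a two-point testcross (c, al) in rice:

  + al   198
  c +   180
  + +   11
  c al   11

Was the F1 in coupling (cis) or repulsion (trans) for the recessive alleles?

The two most frequent classes are + al (198) and c + (180); these are the parental (non-recombinant) types.
So the F1 carried + al on one chromosome and c + on the other — the recessive alleles are on opposite chromosomes (trans / repulsion).

trans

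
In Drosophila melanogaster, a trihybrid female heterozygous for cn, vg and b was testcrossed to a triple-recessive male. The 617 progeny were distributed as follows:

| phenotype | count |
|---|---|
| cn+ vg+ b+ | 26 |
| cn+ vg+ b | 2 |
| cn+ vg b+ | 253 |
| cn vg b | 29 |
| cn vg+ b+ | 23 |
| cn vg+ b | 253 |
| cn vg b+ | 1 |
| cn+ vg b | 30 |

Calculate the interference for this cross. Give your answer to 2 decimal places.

0.43

The two most frequent reciprocal classes, cn vg+ b and cn+ vg b+, are the parental types, so the F1 was cn vg+ b / cn+ vg b+.
The two rarest classes, cn+ vg+ b and cn vg b+, are the double crossovers. Comparing them with the parentals, only the cn allele has switched, so cn is the middle locus and the order is b – cn – vg.
b–cn: (53 + 3)/617 = 0.0908; cn–vg: (55 + 3)/617 = 0.0940.
Expected DCO frequency = 0.0908 × 0.0940 ≈ 0.00854; observed = 3/617 ≈ 0.00486.
Coefficient of coincidence = 0.00486/0.00854 ≈ 0.57; interference = 1 − 0.57 = 0.43.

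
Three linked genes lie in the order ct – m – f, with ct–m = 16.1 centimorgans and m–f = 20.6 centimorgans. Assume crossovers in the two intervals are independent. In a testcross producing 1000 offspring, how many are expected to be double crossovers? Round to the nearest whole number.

33

Map distances give recombination frequencies of 0.161 and 0.206 for the two intervals.
With no interference, expected double-crossover frequency = 0.161 × 0.206 = 0.03317.
Expected number = 0.03317 × 1000 = 33.17 ≈ 33.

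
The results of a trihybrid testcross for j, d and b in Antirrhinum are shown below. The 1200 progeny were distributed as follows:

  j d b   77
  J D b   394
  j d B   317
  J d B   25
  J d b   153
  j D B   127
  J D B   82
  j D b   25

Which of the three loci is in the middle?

j

The two most frequent reciprocal classes, j d B and J D b, are the parental types, so the F1 was j d B / J D b.
The two rarest classes, J d B and j D b, are the double crossovers. Comparing them with the parentals, only the j allele has switched, so j is the middle locus and the order is d – j – b.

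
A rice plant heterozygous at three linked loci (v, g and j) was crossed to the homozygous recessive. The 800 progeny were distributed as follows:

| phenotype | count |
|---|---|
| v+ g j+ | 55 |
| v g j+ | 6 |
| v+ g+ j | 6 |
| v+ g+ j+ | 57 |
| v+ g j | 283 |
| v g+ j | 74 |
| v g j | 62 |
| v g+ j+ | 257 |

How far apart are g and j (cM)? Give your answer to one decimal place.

17.6 cM

The two most frequent reciprocal classes, v g+ j+ and v+ g j, are the parental types, so the F1 was v g+ j+ / v+ g j.
The two rarest classes, v g j+ and v+ g+ j, are the double crossovers. Comparing them with the parentals, only the g allele has switched, so g is the middle locus and the order is j – g – v.
Crossovers in the j–g interval produce the single-crossover classes v g+ j and v+ g j+ (74 + 55 = 129) plus the double crossovers (12).
RF(j–g) = (129 + 12) / 800 = 141/800 = 0.1762 → 17.6 cM.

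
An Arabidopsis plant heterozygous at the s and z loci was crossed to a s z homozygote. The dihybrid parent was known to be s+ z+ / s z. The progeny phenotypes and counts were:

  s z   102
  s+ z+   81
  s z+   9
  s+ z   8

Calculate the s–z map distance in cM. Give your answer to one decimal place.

8.5 cM

The recombinant classes are s+ z and s z+: 8 + 9 = 17.
Recombination frequency = 17/200 = 0.0850 ≈ 8.5%, i.e. 8.5 cM.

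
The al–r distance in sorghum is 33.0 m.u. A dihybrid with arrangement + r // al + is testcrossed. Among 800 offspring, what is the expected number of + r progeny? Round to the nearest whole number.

A map distance of 33.0 m.u. corresponds to a recombination frequency of 0.330.
The F1 is + r / al +, so + r is a parental gamete class with expected frequency (1 − r)/2 = 0.670/2 = 0.3350.
Expected number = 0.3350 × 800 = 268.00 ≈ 268.

268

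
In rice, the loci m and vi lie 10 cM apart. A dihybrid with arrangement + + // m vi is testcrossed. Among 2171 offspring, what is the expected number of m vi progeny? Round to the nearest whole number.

977

A map distance of 10 cM corresponds to a recombination frequency of 0.100.
The F1 is + + / m vi, so m vi is a parental gamete class with expected frequency (1 − r)/2 = 0.900/2 = 0.4500.
Expected number = 0.4500 × 2171 = 976.95 ≈ 977.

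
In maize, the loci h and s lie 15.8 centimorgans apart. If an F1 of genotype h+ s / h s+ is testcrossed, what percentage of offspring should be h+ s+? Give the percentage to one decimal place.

A map distance of 15.8 centimorgans corresponds to a recombination frequency of 0.158.
The F1 is h+ s / h s+, so h+ s+ is a recombinant gamete class with expected frequency r/2 = 0.158/2 = 0.0790.
That is 0.0790 = 7.9% of the progeny.

7.9%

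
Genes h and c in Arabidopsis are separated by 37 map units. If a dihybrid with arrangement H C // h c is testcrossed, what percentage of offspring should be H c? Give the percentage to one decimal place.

18.5%

A map distance of 37 map units corresponds to a recombination frequency of 0.370.
The F1 is H C / h c, so H c is a recombinant gamete class with expected frequency r/2 = 0.370/2 = 0.1850.
That is 0.1850 = 18.5% of the progeny.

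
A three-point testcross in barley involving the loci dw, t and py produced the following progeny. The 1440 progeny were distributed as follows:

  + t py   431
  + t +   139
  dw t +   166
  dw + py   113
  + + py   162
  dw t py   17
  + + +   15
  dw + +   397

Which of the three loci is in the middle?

The two most frequent reciprocal classes, dw + + and + t py, are the parental types, so the F1 was dw + + / + t py.
The two rarest classes, + + + and dw t py, are the double crossovers. Comparing them with the parentals, only the dw allele has switched, so dw is the middle locus and the order is py – dw – t.

dw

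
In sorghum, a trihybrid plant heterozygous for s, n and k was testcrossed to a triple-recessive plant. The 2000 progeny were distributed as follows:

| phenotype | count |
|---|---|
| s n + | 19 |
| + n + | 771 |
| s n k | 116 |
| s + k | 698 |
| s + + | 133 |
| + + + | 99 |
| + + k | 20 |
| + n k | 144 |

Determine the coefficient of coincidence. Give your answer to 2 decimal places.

The two most frequent reciprocal classes, s + k and + n +, are the parental types, so the F1 was s + k / + n +.
The two rarest classes, + + k and s n +, are the double crossovers. Comparing them with the parentals, only the s allele has switched, so s is the middle locus and the order is k – s – n.
k–s: (277 + 39)/2000 = 0.1580; s–n: (215 + 39)/2000 = 0.1270.
Expected DCO frequency = 0.1580 × 0.1270 ≈ 0.02007; observed = 39/2000 ≈ 0.01950.
Coefficient of coincidence = 0.01950/0.02007 ≈ 0.97.

0.97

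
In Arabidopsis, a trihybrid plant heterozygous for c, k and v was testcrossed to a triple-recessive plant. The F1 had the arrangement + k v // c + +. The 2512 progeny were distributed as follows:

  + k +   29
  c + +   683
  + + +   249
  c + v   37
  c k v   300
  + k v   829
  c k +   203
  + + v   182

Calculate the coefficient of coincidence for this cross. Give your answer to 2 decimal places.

The two rarest classes, + k + and c + v, are the double crossovers. Comparing them with the parentals, only the v allele has switched, so v is the middle locus and the order is k – v – c.
k–v: (385 + 66)/2512 = 0.1795; v–c: (549 + 66)/2512 = 0.2448.
Expected DCO frequency = 0.1795 × 0.2448 ≈ 0.04394; observed = 66/2512 ≈ 0.02627.
Coefficient of coincidence = 0.02627/0.04394 ≈ 0.60.

0.60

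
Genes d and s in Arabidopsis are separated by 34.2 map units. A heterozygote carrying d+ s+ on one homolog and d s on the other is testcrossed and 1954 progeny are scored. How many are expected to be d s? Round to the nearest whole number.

643

A map distance of 34.2 map units corresponds to a recombination frequency of 0.342.
The F1 is d+ s+ / d s, so d s is a parental gamete class with expected frequency (1 − r)/2 = 0.658/2 = 0.3290.
Expected number = 0.3290 × 1954 = 642.87 ≈ 643.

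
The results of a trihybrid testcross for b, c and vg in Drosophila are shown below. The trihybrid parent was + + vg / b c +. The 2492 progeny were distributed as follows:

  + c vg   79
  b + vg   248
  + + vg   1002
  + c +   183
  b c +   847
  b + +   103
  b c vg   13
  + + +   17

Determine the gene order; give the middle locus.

The two rarest classes, + + + and b c vg, are the double crossovers. Comparing them with the parentals, only the vg allele has switched, so vg is the middle locus and the order is b – vg – c.

vg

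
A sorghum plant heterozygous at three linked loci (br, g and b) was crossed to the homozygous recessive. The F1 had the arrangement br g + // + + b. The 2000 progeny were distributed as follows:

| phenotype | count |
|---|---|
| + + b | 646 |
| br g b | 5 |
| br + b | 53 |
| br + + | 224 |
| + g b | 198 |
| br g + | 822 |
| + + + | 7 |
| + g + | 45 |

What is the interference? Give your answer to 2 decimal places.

The two rarest classes, br g b and + + +, are the double crossovers. Comparing them with the parentals, only the b allele has switched, so b is the middle locus and the order is br – b – g.
br–b: (98 + 12)/2000 = 0.0550; b–g: (422 + 12)/2000 = 0.2170.
Expected DCO frequency = 0.0550 × 0.2170 ≈ 0.01193; observed = 12/2000 ≈ 0.00600.
Coefficient of coincidence = 0.00600/0.01193 ≈ 0.50; interference = 1 − 0.50 = 0.50.

0.50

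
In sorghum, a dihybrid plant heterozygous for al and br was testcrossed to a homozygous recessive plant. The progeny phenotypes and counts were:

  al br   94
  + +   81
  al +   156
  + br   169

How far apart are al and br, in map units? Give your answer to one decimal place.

35.0 map units

The two most frequent classes, + br (169) and al + (156), are the parental types, so the F1 was + br / al +.
The recombinant classes are + + and al br: 81 + 94 = 175.
Recombination frequency = 175/500 = 0.3500 ≈ 35.0%, i.e. 35.0 map units.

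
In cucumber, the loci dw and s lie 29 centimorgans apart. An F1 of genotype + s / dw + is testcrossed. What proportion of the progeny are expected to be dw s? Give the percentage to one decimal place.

A map distance of 29 centimorgans corresponds to a recombination frequency of 0.290.
The F1 is + s / dw +, so dw s is a recombinant gamete class with expected frequency r/2 = 0.290/2 = 0.1450.
That is 0.1450 = 14.5% of the progeny.

14.5%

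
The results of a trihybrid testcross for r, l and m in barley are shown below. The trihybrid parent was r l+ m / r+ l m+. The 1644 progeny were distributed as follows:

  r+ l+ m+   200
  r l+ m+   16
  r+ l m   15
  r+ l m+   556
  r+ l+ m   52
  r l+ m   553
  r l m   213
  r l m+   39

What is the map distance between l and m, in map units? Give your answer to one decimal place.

The two rarest classes, r l+ m+ and r+ l m, are the double crossovers. Comparing them with the parentals, only the m allele has switched, so m is the middle locus and the order is r – m – l.
Crossovers in the m–l interval produce the single-crossover classes r l m and r+ l+ m+ (213 + 200 = 413) plus the double crossovers (31).
RF(m–l) = (413 + 31) / 1644 = 444/1644 = 0.2701 → 27.0 map units.

27.0 map units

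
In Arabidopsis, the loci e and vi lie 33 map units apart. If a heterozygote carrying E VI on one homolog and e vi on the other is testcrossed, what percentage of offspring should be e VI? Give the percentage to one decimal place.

A map distance of 33 map units corresponds to a recombination frequency of 0.330.
The F1 is E VI / e vi, so e VI is a recombinant gamete class with expected frequency r/2 = 0.330/2 = 0.1650.
That is 0.1650 = 16.5% of the progeny.

16.5%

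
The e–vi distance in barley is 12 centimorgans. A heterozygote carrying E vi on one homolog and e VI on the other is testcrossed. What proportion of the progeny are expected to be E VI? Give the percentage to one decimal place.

6.0%

A map distance of 12 centimorgans corresponds to a recombination frequency of 0.120.
The F1 is E vi / e VI, so E VI is a recombinant gamete class with expected frequency r/2 = 0.120/2 = 0.0600.
That is 0.0600 = 6.0% of the progeny.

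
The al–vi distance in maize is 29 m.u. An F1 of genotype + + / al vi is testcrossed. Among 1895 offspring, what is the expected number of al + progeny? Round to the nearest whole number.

A map distance of 29 m.u. corresponds to a recombination frequency of 0.290.
The F1 is + + / al vi, so al + is a recombinant gamete class with expected frequency r/2 = 0.290/2 = 0.1450.
Expected number = 0.1450 × 1895 = 274.77 ≈ 275.

275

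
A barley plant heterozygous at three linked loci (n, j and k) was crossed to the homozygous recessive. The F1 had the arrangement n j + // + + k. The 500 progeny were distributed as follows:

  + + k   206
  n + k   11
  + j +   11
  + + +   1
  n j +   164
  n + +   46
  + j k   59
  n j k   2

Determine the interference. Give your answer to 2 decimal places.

0.44

The two rarest classes, n j k and + + +, are the double crossovers. Comparing them with the parentals, only the k allele has switched, so k is the middle locus and the order is n – k – j.
n–k: (22 + 3)/500 = 0.0500; k–j: (105 + 3)/500 = 0.2160.
Expected DCO frequency = 0.0500 × 0.2160 ≈ 0.01080; observed = 3/500 ≈ 0.00600.
Coefficient of coincidence = 0.00600/0.01080 ≈ 0.56; interference = 1 − 0.56 = 0.44.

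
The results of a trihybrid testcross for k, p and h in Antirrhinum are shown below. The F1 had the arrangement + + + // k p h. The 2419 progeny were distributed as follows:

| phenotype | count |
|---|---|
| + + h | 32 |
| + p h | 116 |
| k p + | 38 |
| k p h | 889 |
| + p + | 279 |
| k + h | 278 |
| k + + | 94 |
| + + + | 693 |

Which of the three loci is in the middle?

The two rarest classes, + + h and k p +, are the double crossovers. Comparing them with the parentals, only the h allele has switched, so h is the middle locus and the order is k – h – p.

h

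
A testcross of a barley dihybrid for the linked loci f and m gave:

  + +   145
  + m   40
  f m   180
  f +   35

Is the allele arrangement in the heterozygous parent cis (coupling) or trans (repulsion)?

The two most frequent classes are + + (145) and f m (180); these are the parental (non-recombinant) types.
So the F1 carried + + on one chromosome and f m on the other — the recessive alleles are on the same chromosome (cis / coupling).

cis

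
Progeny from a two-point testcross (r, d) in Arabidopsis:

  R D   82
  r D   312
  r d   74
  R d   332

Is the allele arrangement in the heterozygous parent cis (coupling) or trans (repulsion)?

The two most frequent classes are R d (332) and r D (312); these are the parental (non-recombinant) types.
So the F1 carried R d on one chromosome and r D on the other — the recessive alleles are on opposite chromosomes (trans / repulsion).

trans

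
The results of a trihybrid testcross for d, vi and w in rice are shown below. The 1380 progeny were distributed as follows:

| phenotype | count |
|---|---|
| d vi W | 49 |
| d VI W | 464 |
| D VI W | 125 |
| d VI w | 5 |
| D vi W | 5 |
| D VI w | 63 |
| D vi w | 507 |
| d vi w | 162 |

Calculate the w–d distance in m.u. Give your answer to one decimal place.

21.5 m.u.

The two most frequent reciprocal classes, d VI W and D vi w, are the parental types, so the F1 was d VI W / D vi w.
The two rarest classes, d VI w and D vi W, are the double crossovers. Comparing them with the parentals, only the w allele has switched, so w is the middle locus and the order is vi – w – d.
Crossovers in the w–d interval produce the single-crossover classes D VI W and d vi w (125 + 162 = 287) plus the double crossovers (10).
RF(w–d) = (287 + 10) / 1380 = 297/1380 = 0.2152 → 21.5 m.u.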